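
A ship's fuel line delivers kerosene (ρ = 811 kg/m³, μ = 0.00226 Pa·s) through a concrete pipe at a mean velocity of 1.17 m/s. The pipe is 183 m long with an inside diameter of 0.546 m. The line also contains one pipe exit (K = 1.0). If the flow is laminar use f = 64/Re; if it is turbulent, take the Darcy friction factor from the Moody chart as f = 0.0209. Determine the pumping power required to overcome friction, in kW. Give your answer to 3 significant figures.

Reynolds number Re = ρVD/μ = 811 · 1.17 · 0.546 / 0.00226 = 2.292e+05.
Re > 4000 → turbulent; use the Moody-chart value f = 0.0209.
Total minor-loss coefficient ΣK = 1·1 = 1.
ΔP = [f·L/D + ΣK]·(ρV²/2) = [0.0209·183/0.546 + 1]·(811·1.17²/2) = [7.005 + 1]·555.1 = 4443 Pa.
Q = V·A = 1.17·0.2341 = 0.2739 m³/s.
Pumping power P = QΔP = 0.2739·4443 = 1217 W = 1.22 kW.

P ≈ 1.22 kW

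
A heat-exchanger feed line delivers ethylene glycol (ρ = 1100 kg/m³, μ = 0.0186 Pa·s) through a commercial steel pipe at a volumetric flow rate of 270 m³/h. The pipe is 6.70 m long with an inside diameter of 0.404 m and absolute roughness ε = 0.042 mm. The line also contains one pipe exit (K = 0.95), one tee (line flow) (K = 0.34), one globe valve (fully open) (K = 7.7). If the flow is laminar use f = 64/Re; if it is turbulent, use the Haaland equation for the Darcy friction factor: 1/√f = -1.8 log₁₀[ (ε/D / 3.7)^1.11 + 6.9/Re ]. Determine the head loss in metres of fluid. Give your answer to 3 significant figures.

h_f ≈ 0.165 m

Q = 270 m³/h = 270/3600 = 0.075 m³/s.
Cross-sectional area A = πD²/4 = π(0.404)²/4 = 0.1282 m²; mean velocity V = Q/A = 0.075/0.1282 = 0.5851 m/s.
Reynolds number Re = ρVD/μ = 1100 · 0.5851 · 0.404 / 0.0186 = 1.398e+04.
Re > 4000 → turbulent. Relative roughness ε/D = 4.2e-05/0.404 = 0.000104. Haaland: 1/√f = -1.8 log₁₀[(0.000104/3.7)^1.11 + 6.9/1.398e+04] = -1.8 log₁₀[8.87e-06 + 0.000494] = 5.938, so f = 0.02836.
Total minor-loss coefficient ΣK = 1·0.95 + 1·0.34 + 1·7.7 = 8.99.
ΔP = [f·L/D + ΣK]·(ρV²/2) = [0.02836·6.7/0.404 + 8.99]·(1100·0.5851²/2) = [0.4703 + 8.99]·188.3 = 1781 Pa.
Head loss h_f = ΔP/(ρg) = 1781/(1100·9.81) = 0.165 m.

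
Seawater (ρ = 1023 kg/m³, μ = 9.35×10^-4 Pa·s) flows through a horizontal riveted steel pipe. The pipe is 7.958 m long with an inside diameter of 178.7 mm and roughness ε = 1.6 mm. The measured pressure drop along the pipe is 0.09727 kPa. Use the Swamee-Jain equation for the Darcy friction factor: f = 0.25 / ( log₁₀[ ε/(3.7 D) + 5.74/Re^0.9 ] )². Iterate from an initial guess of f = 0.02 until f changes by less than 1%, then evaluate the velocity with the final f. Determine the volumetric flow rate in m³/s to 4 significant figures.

Rearranging Darcy-Weisbach: V = √(2·ΔP·D/(f·L·ρ)). With ε/D = 0.0016/0.1787 = 0.00895, iterate starting from f = 0.02:
  f = 0.02 → V = √(2·97.27·0.1787/(0.02·7.958·1023)) = 0.4621 m/s; Re = ρVD/μ = 9.034e+04; f → 0.0375
  f = 0.0375 → V = 0.3374 m/s; Re = 6.598e+04; f → 0.03781
Converged (Δf/f < 1%). With the final f = 0.03781: V = √(2·97.27·0.1787/(0.03781·7.958·1023)) = 0.336 m/s.
Q = V·A = 0.336·(π/4·0.1787²) = 0.008428 m³/s = 0.008428 m³/s.

Q ≈ 0.008428 m³/s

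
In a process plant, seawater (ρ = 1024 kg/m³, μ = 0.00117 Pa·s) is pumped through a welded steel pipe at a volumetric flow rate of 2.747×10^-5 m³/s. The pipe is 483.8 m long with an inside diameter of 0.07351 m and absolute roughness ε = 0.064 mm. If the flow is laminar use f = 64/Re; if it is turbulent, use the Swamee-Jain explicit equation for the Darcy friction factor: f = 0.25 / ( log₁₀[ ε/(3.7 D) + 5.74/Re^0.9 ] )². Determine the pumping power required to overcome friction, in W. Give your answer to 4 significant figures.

Cross-sectional area A = πD²/4 = π(0.07351)²/4 = 0.004244 m²; mean velocity V = Q/A = 2.747e-05/0.004244 = 0.006473 m/s.
Reynolds number Re = ρVD/μ = 1024 · 0.006473 · 0.07351 / 0.00117 = 416.4.
Re < 2300 → laminar flow, so f = 64/Re = 64/416.4 = 0.1537 (the turbulent correlation is not needed).
Darcy-Weisbach: ΔP = f(L/D)(ρV²/2) = 0.1537·(483.8/0.07351)·(1024·0.006473²/2) = 0.1537·6581·0.02145 = 21.7 Pa.
Pumping power P = QΔP = 2.747e-05·21.7 = 5.9600×10^-4 W = 5.960×10^-4 W.

P ≈ 5.960×10^-4 W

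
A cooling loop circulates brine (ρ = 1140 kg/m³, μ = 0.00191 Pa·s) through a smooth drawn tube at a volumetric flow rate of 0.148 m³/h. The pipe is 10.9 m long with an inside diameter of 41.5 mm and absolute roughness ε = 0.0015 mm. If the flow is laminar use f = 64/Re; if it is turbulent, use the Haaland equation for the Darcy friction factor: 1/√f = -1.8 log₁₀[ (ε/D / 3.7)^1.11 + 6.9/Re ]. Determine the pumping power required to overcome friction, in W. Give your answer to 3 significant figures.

Q = 0.148 m³/h = 0.148/3600 = 4.111e-05 m³/s.
Cross-sectional area A = πD²/4 = π(0.0415)²/4 = 0.001353 m²; mean velocity V = Q/A = 4.111e-05/0.001353 = 0.03039 m/s.
Reynolds number Re = ρVD/μ = 1140 · 0.03039 · 0.0415 / 0.00191 = 752.8.
Re < 2300 → laminar flow, so f = 64/Re = 64/752.8 = 0.08501 (the turbulent correlation is not needed).
Darcy-Weisbach: ΔP = f(L/D)(ρV²/2) = 0.08501·(10.9/0.0415)·(1140·0.03039²/2) = 0.08501·262.7·0.5265 = 11.76 Pa.
Pumping power P = QΔP = 4.111e-05·11.76 = 4.833×10^-4 W = 4.83×10^-4 W.

P ≈ 4.83×10^-4 W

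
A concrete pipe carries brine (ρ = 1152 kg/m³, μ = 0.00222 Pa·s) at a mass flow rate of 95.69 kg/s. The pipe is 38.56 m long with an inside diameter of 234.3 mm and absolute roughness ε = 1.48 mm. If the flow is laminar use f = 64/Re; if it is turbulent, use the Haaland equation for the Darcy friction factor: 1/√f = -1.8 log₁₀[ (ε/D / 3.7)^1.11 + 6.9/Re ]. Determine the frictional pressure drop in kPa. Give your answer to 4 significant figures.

ΔP ≈ 11.62 kPa

A = πD²/4 = π(0.2343)²/4 = 0.04312 m²; mean velocity V = ṁ/(ρA) = 95.69/(1152 · 0.04312) = 1.927 m/s.
Reynolds number Re = ρVD/μ = 1152 · 1.927 · 0.2343 / 0.00222 = 2.342e+05.
Re > 4000 → turbulent. Relative roughness ε/D = 0.00148/0.2343 = 0.00632. Haaland: 1/√f = -1.8 log₁₀[(0.00632/3.7)^1.11 + 6.9/2.342e+05] = -1.8 log₁₀[0.000847 + 2.95e-05] = 5.503, so f = 0.03302.
Darcy-Weisbach: ΔP = f(L/D)(ρV²/2) = 0.03302·(38.56/0.2343)·(1152·1.927²/2) = 0.03302·164.6·2138 = 1.162e+04 Pa.
ΔP = 1.162e+04 Pa = 11.62 kPa.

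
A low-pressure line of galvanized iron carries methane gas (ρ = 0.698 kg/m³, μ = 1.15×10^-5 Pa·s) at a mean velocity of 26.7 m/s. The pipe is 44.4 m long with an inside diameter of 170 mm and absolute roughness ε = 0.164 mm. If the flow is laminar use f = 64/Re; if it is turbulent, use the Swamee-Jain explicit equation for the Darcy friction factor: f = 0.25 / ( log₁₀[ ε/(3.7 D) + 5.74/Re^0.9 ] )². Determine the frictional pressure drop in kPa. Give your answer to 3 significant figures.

ΔP ≈ 1.34 kPa

Reynolds number Re = ρVD/μ = 0.698 · 26.7 · 0.17 / 1.15e-05 = 2.755e+05.
Re > 4000 → turbulent. Relative roughness ε/D = 0.000164/0.17 = 0.000965. Swamee-Jain: f = 0.25/(log₁₀[0.000965/3.7 + 5.74/2.755e+05^0.9])² = 0.25/(log₁₀[0.000261 + 7.29e-05])² = 0.25/(-3.477)² = 0.02068.
Darcy-Weisbach: ΔP = f(L/D)(ρV²/2) = 0.02068·(44.4/0.17)·(0.698·26.7²/2) = 0.02068·261.2·248.8 = 1344 Pa.
ΔP = 1344 Pa = 1.34 kPa.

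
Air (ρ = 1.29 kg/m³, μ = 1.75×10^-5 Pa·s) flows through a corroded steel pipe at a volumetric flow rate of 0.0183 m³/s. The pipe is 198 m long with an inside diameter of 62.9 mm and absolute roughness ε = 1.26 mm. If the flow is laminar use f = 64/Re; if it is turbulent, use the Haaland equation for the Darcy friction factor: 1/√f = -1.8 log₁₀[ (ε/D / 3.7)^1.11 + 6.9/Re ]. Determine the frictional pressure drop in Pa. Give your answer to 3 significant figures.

Cross-sectional area A = πD²/4 = π(0.0629)²/4 = 0.003107 m²; mean velocity V = Q/A = 0.0183/0.003107 = 5.889 m/s.
Reynolds number Re = ρVD/μ = 1.29 · 5.889 · 0.0629 / 1.75e-05 = 2.731e+04.
Re > 4000 → turbulent. Relative roughness ε/D = 0.00126/0.0629 = 0.02. Haaland: 1/√f = -1.8 log₁₀[(0.02/3.7)^1.11 + 6.9/2.731e+04] = -1.8 log₁₀[0.00305 + 0.000253] = 4.466, so f = 0.05013.
Darcy-Weisbach: ΔP = f(L/D)(ρV²/2) = 0.05013·(198/0.0629)·(1.29·5.889²/2) = 0.05013·3148·22.37 = 3530 Pa.

ΔP ≈ 3530 Pa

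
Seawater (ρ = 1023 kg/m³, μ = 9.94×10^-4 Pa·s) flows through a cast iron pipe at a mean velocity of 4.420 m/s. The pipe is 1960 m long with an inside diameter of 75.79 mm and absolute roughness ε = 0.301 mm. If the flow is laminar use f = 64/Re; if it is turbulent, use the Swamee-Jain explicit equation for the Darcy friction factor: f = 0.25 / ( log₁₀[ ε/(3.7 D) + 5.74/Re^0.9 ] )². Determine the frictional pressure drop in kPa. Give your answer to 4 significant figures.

ΔP ≈ 7445 kPa

Reynolds number Re = ρVD/μ = 1023 · 4.42 · 0.07579 / 0.000994 = 3.448e+05.
Re > 4000 → turbulent. Relative roughness ε/D = 0.000301/0.07579 = 0.00397. Swamee-Jain: f = 0.25/(log₁₀[0.00397/3.7 + 5.74/3.448e+05^0.9])² = 0.25/(log₁₀[0.00107 + 5.96e-05])² = 0.25/(-2.946)² = 0.02881.
Darcy-Weisbach: ΔP = f(L/D)(ρV²/2) = 0.02881·(1960/0.07579)·(1023·4.42²/2) = 0.02881·2.586e+04·9993 = 7.445e+06 Pa.
ΔP = 7.445e+06 Pa = 7445 kPa.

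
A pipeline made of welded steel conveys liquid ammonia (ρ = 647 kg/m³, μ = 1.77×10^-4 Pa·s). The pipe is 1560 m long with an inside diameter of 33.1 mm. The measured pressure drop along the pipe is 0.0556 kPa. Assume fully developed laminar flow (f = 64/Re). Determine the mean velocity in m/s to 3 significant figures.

V ≈ 0.00689 m/s

For laminar flow, f = 64/Re with Re = ρVD/μ, so Darcy-Weisbach reduces to ΔP = 32μLV/D². Solving for V: V = ΔP·D²/(32μL) = 55.6·(0.0331)²/(32·0.000177·1560) = 0.006894 m/s.
Check: Re = ρVD/μ = 647·0.006894·0.0331/0.000177 = 834.1 < 2300, so the laminar assumption holds.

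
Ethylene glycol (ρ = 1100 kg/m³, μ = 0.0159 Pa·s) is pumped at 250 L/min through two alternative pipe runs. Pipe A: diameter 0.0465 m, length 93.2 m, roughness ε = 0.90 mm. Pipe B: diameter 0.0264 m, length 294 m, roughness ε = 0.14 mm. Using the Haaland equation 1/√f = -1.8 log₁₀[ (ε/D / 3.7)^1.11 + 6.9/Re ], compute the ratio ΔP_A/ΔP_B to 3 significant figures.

ΔP_A/ΔP_B ≈ 0.0273

Pipe A: V = Q/A = 0.004167/0.001698 = 2.454 m/s; Re = 7893; ε/D = 0.0194; Haaland → f = 0.05274; ΔP_A = f(L/D)(ρV²/2) = 3.5e+05 Pa.
Pipe B: V = Q/A = 0.004167/0.0005474 = 7.612 m/s; Re = 1.39e+04; ε/D = 0.0053; Haaland → f = 0.03612; ΔP_B = f(L/D)(ρV²/2) = 1.282e+07 Pa.
ΔP_A/ΔP_B = 3.5e+05/1.282e+07 = 0.0273.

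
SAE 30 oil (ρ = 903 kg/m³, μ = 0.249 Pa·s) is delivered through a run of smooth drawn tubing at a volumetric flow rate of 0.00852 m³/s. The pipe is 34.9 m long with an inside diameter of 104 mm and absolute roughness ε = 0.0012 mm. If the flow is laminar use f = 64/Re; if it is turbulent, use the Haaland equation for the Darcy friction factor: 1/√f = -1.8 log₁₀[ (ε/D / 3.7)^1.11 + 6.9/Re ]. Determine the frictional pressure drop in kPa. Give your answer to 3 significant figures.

Cross-sectional area A = πD²/4 = π(0.104)²/4 = 0.008495 m²; mean velocity V = Q/A = 0.00852/0.008495 = 1.003 m/s.
Reynolds number Re = ρVD/μ = 903 · 1.003 · 0.104 / 0.249 = 378.3.
Re < 2300 → laminar flow, so f = 64/Re = 64/378.3 = 0.1692 (the turbulent correlation is not needed).
Darcy-Weisbach: ΔP = f(L/D)(ρV²/2) = 0.1692·(34.9/0.104)·(903·1.003²/2) = 0.1692·335.6·454.2 = 2.579e+04 Pa.
ΔP = 2.579e+04 Pa = 25.8 kPa.

ΔP ≈ 25.8 kPa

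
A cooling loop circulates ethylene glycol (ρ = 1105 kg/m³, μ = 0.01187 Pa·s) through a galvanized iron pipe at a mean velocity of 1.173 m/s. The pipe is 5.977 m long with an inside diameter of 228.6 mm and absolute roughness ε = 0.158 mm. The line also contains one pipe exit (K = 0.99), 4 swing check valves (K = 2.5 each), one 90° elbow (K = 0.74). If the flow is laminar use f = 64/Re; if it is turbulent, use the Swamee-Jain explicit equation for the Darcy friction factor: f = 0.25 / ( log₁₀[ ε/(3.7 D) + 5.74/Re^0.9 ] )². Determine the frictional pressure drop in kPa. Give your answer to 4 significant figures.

Reynolds number Re = ρVD/μ = 1105 · 1.173 · 0.2286 / 0.0119 = 2.496e+04.
Re > 4000 → turbulent. Relative roughness ε/D = 0.000158/0.2286 = 0.000691. Swamee-Jain: f = 0.25/(log₁₀[0.000691/3.7 + 5.74/2.496e+04^0.9])² = 0.25/(log₁₀[0.000187 + 0.000633])² = 0.25/(-3.086)² = 0.02625.
Total minor-loss coefficient ΣK = 1·0.99 + 4·2.5 + 1·0.74 = 11.7.
ΔP = [f·L/D + ΣK]·(ρV²/2) = [0.02625·5.977/0.2286 + 11.7]·(1105·1.173²/2) = [0.6862 + 11.7]·760.2 = 9439 Pa.
ΔP = 9439 Pa = 9.439 kPa.

ΔP ≈ 9.439 kPa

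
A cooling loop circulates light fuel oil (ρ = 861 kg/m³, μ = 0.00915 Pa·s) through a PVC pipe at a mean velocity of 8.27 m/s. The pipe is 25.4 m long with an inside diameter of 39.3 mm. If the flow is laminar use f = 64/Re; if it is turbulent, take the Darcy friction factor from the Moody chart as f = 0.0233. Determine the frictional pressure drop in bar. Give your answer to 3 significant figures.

ΔP ≈ 4.43 bar

Reynolds number Re = ρVD/μ = 861 · 8.27 · 0.0393 / 0.00915 = 3.058e+04.
Re > 4000 → turbulent; use the Moody-chart value f = 0.0233.
Darcy-Weisbach: ΔP = f(L/D)(ρV²/2) = 0.0233·(25.4/0.0393)·(861·8.27²/2) = 0.0233·646.3·2.944e+04 = 4.434e+05 Pa.
ΔP = 4.434e+05 Pa = 4.43 bar.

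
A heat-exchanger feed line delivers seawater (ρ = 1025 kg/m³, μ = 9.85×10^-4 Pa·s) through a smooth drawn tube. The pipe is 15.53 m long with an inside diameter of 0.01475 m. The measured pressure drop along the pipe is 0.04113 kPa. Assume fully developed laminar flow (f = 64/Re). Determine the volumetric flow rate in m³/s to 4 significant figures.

For laminar flow, f = 64/Re with Re = ρVD/μ, so Darcy-Weisbach reduces to ΔP = 32μLV/D². Solving for V: V = ΔP·D²/(32μL) = 41.13·(0.01475)²/(32·0.000985·15.53) = 0.01828 m/s.
Check: Re = ρVD/μ = 1025·0.01828·0.01475/0.000985 = 280.6 < 2300, so the laminar assumption holds.
Q = V·A = 0.01828·(π/4·0.01475²) = 3.124e-06 m³/s = 3.124×10^-6 m³/s.

Q ≈ 3.124×10^-6 m³/s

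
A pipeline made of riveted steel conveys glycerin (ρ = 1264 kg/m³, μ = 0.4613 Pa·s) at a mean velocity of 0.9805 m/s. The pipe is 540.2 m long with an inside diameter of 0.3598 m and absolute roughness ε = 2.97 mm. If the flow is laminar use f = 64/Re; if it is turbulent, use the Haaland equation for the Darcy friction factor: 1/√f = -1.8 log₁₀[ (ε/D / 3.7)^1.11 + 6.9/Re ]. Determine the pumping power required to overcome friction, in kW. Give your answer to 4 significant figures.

P ≈ 6.021 kW

Reynolds number Re = ρVD/μ = 1264 · 0.9805 · 0.3598 / 0.461 = 966.7.
Re < 2300 → laminar flow, so f = 64/Re = 64/966.7 = 0.06621 (the turbulent correlation is not needed).
Darcy-Weisbach: ΔP = f(L/D)(ρV²/2) = 0.06621·(540.2/0.3598)·(1264·0.9805²/2) = 0.06621·1501·607.6 = 6.04e+04 Pa.
Q = V·A = 0.9805·0.1017 = 0.09969 m³/s.
Pumping power P = QΔP = 0.09969·6.04e+04 = 6021.1 W = 6.021 kW.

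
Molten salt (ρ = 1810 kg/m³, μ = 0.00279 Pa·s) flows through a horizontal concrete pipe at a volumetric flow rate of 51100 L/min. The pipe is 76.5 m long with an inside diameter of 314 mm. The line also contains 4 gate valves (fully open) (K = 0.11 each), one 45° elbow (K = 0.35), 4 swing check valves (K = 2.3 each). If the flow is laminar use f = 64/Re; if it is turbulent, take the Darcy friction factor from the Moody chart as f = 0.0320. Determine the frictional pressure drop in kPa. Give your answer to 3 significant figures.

ΔP ≈ 1950 kPa

Q = 51100 L/min = 51100/60000 = 0.8517 m³/s.
Cross-sectional area A = πD²/4 = π(0.314)²/4 = 0.07744 m²; mean velocity V = Q/A = 0.8517/0.07744 = 11 m/s.
Reynolds number Re = ρVD/μ = 1810 · 11 · 0.314 / 0.00279 = 2.24e+06.
Re > 4000 → turbulent; use the Moody-chart value f = 0.0320.
Total minor-loss coefficient ΣK = 4·0.11 + 1·0.35 + 4·2.3 = 9.99.
ΔP = [f·L/D + ΣK]·(ρV²/2) = [0.032·76.5/0.314 + 9.99]·(1810·11²/2) = [7.796 + 9.99]·1.095e+05 = 1.947e+06 Pa.
ΔP = 1.947e+06 Pa = 1950 kPa.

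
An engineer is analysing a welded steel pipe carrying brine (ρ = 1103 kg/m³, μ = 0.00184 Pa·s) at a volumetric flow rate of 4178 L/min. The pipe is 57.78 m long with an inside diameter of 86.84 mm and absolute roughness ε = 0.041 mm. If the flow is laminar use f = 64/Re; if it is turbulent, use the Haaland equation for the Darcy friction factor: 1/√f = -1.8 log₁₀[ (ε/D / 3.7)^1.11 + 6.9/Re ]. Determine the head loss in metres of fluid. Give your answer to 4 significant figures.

h_f ≈ 80.85 m

Q = 4178 L/min = 4178/60000 = 0.06963 m³/s.
Cross-sectional area A = πD²/4 = π(0.08684)²/4 = 0.005923 m²; mean velocity V = Q/A = 0.06963/0.005923 = 11.76 m/s.
Reynolds number Re = ρVD/μ = 1103 · 11.76 · 0.08684 / 0.00184 = 6.12e+05.
Re > 4000 → turbulent. Relative roughness ε/D = 4.1e-05/0.08684 = 0.000472. Haaland: 1/√f = -1.8 log₁₀[(0.000472/3.7)^1.11 + 6.9/6.12e+05] = -1.8 log₁₀[4.76e-05 + 1.13e-05] = 7.614, so f = 0.01725.
Darcy-Weisbach: ΔP = f(L/D)(ρV²/2) = 0.01725·(57.78/0.08684)·(1103·11.76²/2) = 0.01725·665.4·7.623e+04 = 8.748e+05 Pa.
Head loss h_f = ΔP/(ρg) = 8.748e+05/(1103·9.81) = 80.85 m.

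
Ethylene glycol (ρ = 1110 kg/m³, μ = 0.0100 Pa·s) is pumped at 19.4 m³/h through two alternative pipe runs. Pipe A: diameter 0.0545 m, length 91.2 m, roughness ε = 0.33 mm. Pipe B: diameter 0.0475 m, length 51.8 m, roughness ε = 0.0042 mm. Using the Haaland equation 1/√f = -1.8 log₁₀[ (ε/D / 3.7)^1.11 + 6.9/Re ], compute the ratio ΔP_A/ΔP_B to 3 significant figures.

Pipe A: V = Q/A = 0.005389/0.002333 = 2.31 m/s; Re = 1.397e+04; ε/D = 0.00606; Haaland → f = 0.03707; ΔP_A = f(L/D)(ρV²/2) = 1.837e+05 Pa.
Pipe B: V = Q/A = 0.005389/0.001772 = 3.041 m/s; Re = 1.603e+04; ε/D = 8.84e-05; Haaland → f = 0.02736; ΔP_B = f(L/D)(ρV²/2) = 1.531e+05 Pa.
ΔP_A/ΔP_B = 1.837e+05/1.531e+05 = 1.20.

ΔP_A/ΔP_B ≈ 1.20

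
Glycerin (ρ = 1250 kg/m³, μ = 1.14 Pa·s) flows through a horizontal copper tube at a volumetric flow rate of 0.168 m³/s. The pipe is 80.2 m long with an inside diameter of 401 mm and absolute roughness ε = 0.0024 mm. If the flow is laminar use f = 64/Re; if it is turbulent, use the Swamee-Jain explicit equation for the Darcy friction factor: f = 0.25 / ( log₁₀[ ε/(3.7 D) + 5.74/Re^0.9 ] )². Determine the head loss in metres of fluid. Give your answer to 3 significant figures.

h_f ≈ 1.97 m

Cross-sectional area A = πD²/4 = π(0.401)²/4 = 0.1263 m²; mean velocity V = Q/A = 0.168/0.1263 = 1.33 m/s.
Reynolds number Re = ρVD/μ = 1250 · 1.33 · 0.401 / 1.14 = 584.9.
Re < 2300 → laminar flow, so f = 64/Re = 64/584.9 = 0.1094 (the turbulent correlation is not needed).
Darcy-Weisbach: ΔP = f(L/D)(ρV²/2) = 0.1094·(80.2/0.401)·(1250·1.33²/2) = 0.1094·200·1106 = 2.42e+04 Pa.
Head loss h_f = ΔP/(ρg) = 2.42e+04/(1250·9.81) = 1.97 m.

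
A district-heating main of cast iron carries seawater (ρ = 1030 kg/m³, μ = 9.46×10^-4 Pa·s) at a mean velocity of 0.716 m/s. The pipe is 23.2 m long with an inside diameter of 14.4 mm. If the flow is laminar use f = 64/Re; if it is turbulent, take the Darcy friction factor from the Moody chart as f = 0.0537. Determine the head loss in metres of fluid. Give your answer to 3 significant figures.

h_f ≈ 2.26 m

Reynolds number Re = ρVD/μ = 1030 · 0.716 · 0.0144 / 0.000946 = 1.123e+04.
Re > 4000 → turbulent; use the Moody-chart value f = 0.0537.
Darcy-Weisbach: ΔP = f(L/D)(ρV²/2) = 0.0537·(23.2/0.0144)·(1030·0.716²/2) = 0.0537·1611·264 = 2.284e+04 Pa.
Head loss h_f = ΔP/(ρg) = 2.284e+04/(1030·9.81) = 2.26 m.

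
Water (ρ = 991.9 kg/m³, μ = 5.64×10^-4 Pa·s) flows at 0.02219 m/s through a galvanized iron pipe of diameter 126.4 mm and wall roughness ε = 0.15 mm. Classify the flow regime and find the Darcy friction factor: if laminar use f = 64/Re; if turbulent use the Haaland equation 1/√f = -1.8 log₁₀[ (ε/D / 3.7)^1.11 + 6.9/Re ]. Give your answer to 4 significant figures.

f ≈ 0.03895

Re = ρVD/μ = 991.9·0.02219·0.1264/0.000564 = 4933.
Re > 4000 → turbulent. ε/D = 0.00015/0.1264 = 0.00119; Haaland: 1/√f = -1.8 log₁₀[0.000132 + 0.0014] = 5.067, so f = 0.03895.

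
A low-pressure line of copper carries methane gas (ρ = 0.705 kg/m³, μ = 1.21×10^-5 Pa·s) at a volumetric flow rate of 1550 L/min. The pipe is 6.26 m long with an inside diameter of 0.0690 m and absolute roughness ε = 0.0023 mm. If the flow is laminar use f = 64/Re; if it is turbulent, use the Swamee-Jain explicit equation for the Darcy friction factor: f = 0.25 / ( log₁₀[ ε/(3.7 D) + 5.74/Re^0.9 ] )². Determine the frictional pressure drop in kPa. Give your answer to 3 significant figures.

Q = 1550 L/min = 1550/60000 = 0.02583 m³/s.
Cross-sectional area A = πD²/4 = π(0.069)²/4 = 0.003739 m²; mean velocity V = Q/A = 0.02583/0.003739 = 6.909 m/s.
Reynolds number Re = ρVD/μ = 0.705 · 6.909 · 0.069 / 1.21e-05 = 2.777e+04.
Re > 4000 → turbulent. Relative roughness ε/D = 2.3e-06/0.069 = 3.33e-05. Swamee-Jain: f = 0.25/(log₁₀[3.33e-05/3.7 + 5.74/2.777e+04^0.9])² = 0.25/(log₁₀[9.01e-06 + 0.000575])² = 0.25/(-3.234)² = 0.02391.
Darcy-Weisbach: ΔP = f(L/D)(ρV²/2) = 0.02391·(6.26/0.069)·(0.705·6.909²/2) = 0.02391·90.72·16.82 = 36.49 Pa.
ΔP = 36.49 Pa = 0.0365 kPa.

ΔP ≈ 0.0365 kPa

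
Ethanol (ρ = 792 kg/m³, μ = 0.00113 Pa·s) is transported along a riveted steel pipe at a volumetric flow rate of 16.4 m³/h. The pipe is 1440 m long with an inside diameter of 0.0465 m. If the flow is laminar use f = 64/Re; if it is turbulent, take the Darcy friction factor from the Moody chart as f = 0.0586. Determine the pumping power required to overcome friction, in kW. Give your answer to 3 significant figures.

P ≈ 23.6 kW

Q = 16.4 m³/h = 16.4/3600 = 0.004556 m³/s.
Cross-sectional area A = πD²/4 = π(0.0465)²/4 = 0.001698 m²; mean velocity V = Q/A = 0.004556/0.001698 = 2.683 m/s.
Reynolds number Re = ρVD/μ = 792 · 2.683 · 0.0465 / 0.00113 = 8.743e+04.
Re > 4000 → turbulent; use the Moody-chart value f = 0.0586.
Darcy-Weisbach: ΔP = f(L/D)(ρV²/2) = 0.0586·(1440/0.0465)·(792·2.683²/2) = 0.0586·3.097e+04·2850 = 5.171e+06 Pa.
Pumping power P = QΔP = 0.004556·5.171e+06 = 23560 W = 23.6 kW.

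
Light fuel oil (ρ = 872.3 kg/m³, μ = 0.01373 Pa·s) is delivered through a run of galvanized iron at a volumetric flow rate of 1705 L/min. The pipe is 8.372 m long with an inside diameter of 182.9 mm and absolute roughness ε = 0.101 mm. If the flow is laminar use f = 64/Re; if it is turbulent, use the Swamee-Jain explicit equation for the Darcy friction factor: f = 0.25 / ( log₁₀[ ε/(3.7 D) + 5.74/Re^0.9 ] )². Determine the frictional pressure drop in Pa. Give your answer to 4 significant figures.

Q = 1705 L/min = 1705/60000 = 0.02842 m³/s.
Cross-sectional area A = πD²/4 = π(0.1829)²/4 = 0.02627 m²; mean velocity V = Q/A = 0.02842/0.02627 = 1.082 m/s.
Reynolds number Re = ρVD/μ = 872.3 · 1.082 · 0.1829 / 0.0137 = 1.257e+04.
Re > 4000 → turbulent. Relative roughness ε/D = 0.000101/0.1829 = 0.000552. Swamee-Jain: f = 0.25/(log₁₀[0.000552/3.7 + 5.74/1.257e+04^0.9])² = 0.25/(log₁₀[0.000149 + 0.00117])² = 0.25/(-2.878)² = 0.03017.
Darcy-Weisbach: ΔP = f(L/D)(ρV²/2) = 0.03017·(8.372/0.1829)·(872.3·1.082²/2) = 0.03017·45.77·510.2 = 704.7 Pa.

ΔP ≈ 704.7 Pa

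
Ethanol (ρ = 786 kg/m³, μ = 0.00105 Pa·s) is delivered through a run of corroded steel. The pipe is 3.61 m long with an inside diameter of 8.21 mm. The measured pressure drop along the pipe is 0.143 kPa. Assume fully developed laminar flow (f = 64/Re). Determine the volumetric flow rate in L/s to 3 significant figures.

Q ≈ 0.00421 L/s

For laminar flow, f = 64/Re with Re = ρVD/μ, so Darcy-Weisbach reduces to ΔP = 32μLV/D². Solving for V: V = ΔP·D²/(32μL) = 143·(0.00821)²/(32·0.00105·3.61) = 0.07946 m/s.
Check: Re = ρVD/μ = 786·0.07946·0.00821/0.00105 = 488.4 < 2300, so the laminar assumption holds.
Q = V·A = 0.07946·(π/4·0.00821²) = 4.207e-06 m³/s = 0.00421 L/s.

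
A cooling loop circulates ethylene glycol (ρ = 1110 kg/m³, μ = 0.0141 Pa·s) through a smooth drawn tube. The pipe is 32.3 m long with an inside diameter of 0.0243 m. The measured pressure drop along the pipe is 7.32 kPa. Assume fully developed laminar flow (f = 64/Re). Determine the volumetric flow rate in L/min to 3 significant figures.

For laminar flow, f = 64/Re with Re = ρVD/μ, so Darcy-Weisbach reduces to ΔP = 32μLV/D². Solving for V: V = ΔP·D²/(32μL) = 7320·(0.0243)²/(32·0.0141·32.3) = 0.2966 m/s.
Check: Re = ρVD/μ = 1110·0.2966·0.0243/0.0141 = 567.4 < 2300, so the laminar assumption holds.
Q = V·A = 0.2966·(π/4·0.0243²) = 0.0001375 m³/s = 8.25 L/min.

Q ≈ 8.25 L/min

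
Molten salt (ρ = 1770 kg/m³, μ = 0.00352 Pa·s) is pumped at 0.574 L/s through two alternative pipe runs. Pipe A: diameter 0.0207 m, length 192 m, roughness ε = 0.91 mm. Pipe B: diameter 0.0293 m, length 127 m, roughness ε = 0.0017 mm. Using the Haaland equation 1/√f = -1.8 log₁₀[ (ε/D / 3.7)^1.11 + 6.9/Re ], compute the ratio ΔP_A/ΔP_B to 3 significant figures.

Pipe A: V = Q/A = 0.000574/0.0003365 = 1.706 m/s; Re = 1.775e+04; ε/D = 0.044; Haaland → f = 0.06904; ΔP_A = f(L/D)(ρV²/2) = 1.649e+06 Pa.
Pipe B: V = Q/A = 0.000574/0.0006743 = 0.8513 m/s; Re = 1.254e+04; ε/D = 5.8e-05; Haaland → f = 0.02912; ΔP_B = f(L/D)(ρV²/2) = 8.094e+04 Pa.
ΔP_A/ΔP_B = 1.649e+06/8.094e+04 = 20.4.

ΔP_A/ΔP_B ≈ 20.4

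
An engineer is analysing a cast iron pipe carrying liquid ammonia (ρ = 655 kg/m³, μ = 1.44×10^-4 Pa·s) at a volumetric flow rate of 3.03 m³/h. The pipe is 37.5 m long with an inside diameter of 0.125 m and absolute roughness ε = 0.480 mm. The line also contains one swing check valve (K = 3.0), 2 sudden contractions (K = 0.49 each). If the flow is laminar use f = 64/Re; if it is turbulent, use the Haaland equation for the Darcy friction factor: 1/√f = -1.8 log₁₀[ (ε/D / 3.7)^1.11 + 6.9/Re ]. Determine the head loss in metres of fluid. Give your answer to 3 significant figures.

h_f ≈ 0.00315 m

Q = 3.03 m³/h = 3.03/3600 = 0.0008417 m³/s.
Cross-sectional area A = πD²/4 = π(0.125)²/4 = 0.01227 m²; mean velocity V = Q/A = 0.0008417/0.01227 = 0.06859 m/s.
Reynolds number Re = ρVD/μ = 655 · 0.06859 · 0.125 / 0.000144 = 3.9e+04.
Re > 4000 → turbulent. Relative roughness ε/D = 0.00048/0.125 = 0.00384. Haaland: 1/√f = -1.8 log₁₀[(0.00384/3.7)^1.11 + 6.9/3.9e+04] = -1.8 log₁₀[0.000487 + 0.000177] = 5.72, so f = 0.03057.
Total minor-loss coefficient ΣK = 1·3 + 2·0.49 = 3.98.
ΔP = [f·L/D + ΣK]·(ρV²/2) = [0.03057·37.5/0.125 + 3.98]·(655·0.06859²/2) = [9.17 + 3.98]·1.541 = 20.26 Pa.
Head loss h_f = ΔP/(ρg) = 20.26/(655·9.81) = 0.00315 m.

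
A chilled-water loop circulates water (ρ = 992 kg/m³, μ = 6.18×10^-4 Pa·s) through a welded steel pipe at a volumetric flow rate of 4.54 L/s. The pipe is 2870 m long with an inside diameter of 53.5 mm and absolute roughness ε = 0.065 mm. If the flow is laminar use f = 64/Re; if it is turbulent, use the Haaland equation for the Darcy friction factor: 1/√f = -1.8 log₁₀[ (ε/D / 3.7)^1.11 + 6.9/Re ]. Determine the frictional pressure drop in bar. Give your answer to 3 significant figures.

Q = 4.54 L/s = 4.54/1000 = 0.00454 m³/s.
Cross-sectional area A = πD²/4 = π(0.0535)²/4 = 0.002248 m²; mean velocity V = Q/A = 0.00454/0.002248 = 2.02 m/s.
Reynolds number Re = ρVD/μ = 992 · 2.02 · 0.0535 / 0.000618 = 1.734e+05.
Re > 4000 → turbulent. Relative roughness ε/D = 6.5e-05/0.0535 = 0.00121. Haaland: 1/√f = -1.8 log₁₀[(0.00121/3.7)^1.11 + 6.9/1.734e+05] = -1.8 log₁₀[0.000136 + 3.98e-05] = 6.76, so f = 0.02189.
Darcy-Weisbach: ΔP = f(L/D)(ρV²/2) = 0.02189·(2870/0.0535)·(992·2.02²/2) = 0.02189·5.364e+04·2023 = 2.375e+06 Pa.
ΔP = 2.375e+06 Pa = 23.8 bar.

ΔP ≈ 23.8 bar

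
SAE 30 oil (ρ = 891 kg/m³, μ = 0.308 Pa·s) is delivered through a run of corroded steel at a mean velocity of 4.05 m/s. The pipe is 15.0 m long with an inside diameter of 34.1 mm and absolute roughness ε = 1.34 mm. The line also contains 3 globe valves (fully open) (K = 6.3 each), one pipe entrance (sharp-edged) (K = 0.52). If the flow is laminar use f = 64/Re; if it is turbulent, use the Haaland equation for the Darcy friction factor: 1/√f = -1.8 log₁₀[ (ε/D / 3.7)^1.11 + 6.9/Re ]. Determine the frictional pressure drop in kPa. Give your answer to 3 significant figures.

Reynolds number Re = ρVD/μ = 891 · 4.05 · 0.0341 / 0.308 = 399.5.
Re < 2300 → laminar flow, so f = 64/Re = 64/399.5 = 0.1602 (the turbulent correlation is not needed).
Total minor-loss coefficient ΣK = 3·6.3 + 1·0.52 = 19.4.
ΔP = [f·L/D + ΣK]·(ρV²/2) = [0.1602·15/0.0341 + 19.4]·(891·4.05²/2) = [70.47 + 19.4]·7307 = 6.568e+05 Pa.
ΔP = 6.568e+05 Pa = 657 kPa.

ΔP ≈ 657 kPa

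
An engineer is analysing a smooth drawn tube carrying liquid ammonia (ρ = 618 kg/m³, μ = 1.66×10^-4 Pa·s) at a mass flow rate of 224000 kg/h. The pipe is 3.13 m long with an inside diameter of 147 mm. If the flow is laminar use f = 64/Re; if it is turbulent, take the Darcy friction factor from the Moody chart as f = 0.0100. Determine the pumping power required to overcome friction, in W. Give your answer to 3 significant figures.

P ≈ 233 W

ṁ = 224000 kg/h = 224000/3600 = 62.22 kg/s.
A = πD²/4 = π(0.147)²/4 = 0.01697 m²; mean velocity V = ṁ/(ρA) = 62.22/(618 · 0.01697) = 5.932 m/s.
Reynolds number Re = ρVD/μ = 618 · 5.932 · 0.147 / 0.000166 = 3.247e+06.
Re > 4000 → turbulent; use the Moody-chart value f = 0.0100.
Darcy-Weisbach: ΔP = f(L/D)(ρV²/2) = 0.01·(3.13/0.147)·(618·5.932²/2) = 0.01·21.29·1.087e+04 = 2316 Pa.
Q = ṁ/ρ = 62.22/618 = 0.1007 m³/s.
Pumping power P = QΔP = 0.1007·2316 = 233.1 W = 233 W.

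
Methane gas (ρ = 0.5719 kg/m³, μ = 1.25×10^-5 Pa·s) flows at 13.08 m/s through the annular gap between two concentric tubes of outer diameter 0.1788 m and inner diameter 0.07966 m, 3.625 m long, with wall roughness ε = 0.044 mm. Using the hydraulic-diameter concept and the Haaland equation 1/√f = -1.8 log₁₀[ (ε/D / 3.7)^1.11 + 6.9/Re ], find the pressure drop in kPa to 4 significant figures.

Hydraulic diameter D_h = 4A/P = D_o - D_i = 0.1788 - 0.07966 = 0.09914 m.
Re = ρVD_h/μ = 0.5719·13.08·0.09914/1.25e-05 = 5.933e+04.
ε/D_h = 4.4e-05/0.09914 = 0.000444; Haaland gives 1/√f = -1.8 log₁₀[4.44e-05+0.000116] = 6.829, so f = 0.02144.
ΔP = f(L/D_h)(ρV²/2) = 0.02144·3.625/0.09914·48.92 = 38.36 Pa.
ΔP = 0.03836 kPa.

ΔP ≈ 0.03836 kPa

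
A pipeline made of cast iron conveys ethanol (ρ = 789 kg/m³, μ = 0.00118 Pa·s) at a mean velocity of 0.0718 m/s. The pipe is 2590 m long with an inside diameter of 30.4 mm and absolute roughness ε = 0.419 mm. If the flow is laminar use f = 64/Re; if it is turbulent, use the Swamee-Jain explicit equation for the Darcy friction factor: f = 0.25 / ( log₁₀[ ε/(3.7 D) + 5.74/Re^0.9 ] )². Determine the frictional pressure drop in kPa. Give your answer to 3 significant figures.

ΔP ≈ 7.60 kPa

Reynolds number Re = ρVD/μ = 789 · 0.0718 · 0.0304 / 0.00118 = 1459.
Re < 2300 → laminar flow, so f = 64/Re = 64/1459 = 0.04385 (the turbulent correlation is not needed).
Darcy-Weisbach: ΔP = f(L/D)(ρV²/2) = 0.04385·(2590/0.0304)·(789·0.0718²/2) = 0.04385·8.52e+04·2.034 = 7598 Pa.
ΔP = 7598 Pa = 7.60 kPa.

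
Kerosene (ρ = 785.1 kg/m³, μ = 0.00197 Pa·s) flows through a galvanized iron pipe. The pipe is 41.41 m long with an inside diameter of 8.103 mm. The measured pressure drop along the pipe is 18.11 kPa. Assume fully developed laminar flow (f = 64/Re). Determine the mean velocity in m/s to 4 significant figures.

V ≈ 0.4555 m/s

For laminar flow, f = 64/Re with Re = ρVD/μ, so Darcy-Weisbach reduces to ΔP = 32μLV/D². Solving for V: V = ΔP·D²/(32μL) = 1.811e+04·(0.008103)²/(32·0.00197·41.41) = 0.4555 m/s.
Check: Re = ρVD/μ = 785.1·0.4555·0.008103/0.00197 = 1471 < 2300, so the laminar assumption holds.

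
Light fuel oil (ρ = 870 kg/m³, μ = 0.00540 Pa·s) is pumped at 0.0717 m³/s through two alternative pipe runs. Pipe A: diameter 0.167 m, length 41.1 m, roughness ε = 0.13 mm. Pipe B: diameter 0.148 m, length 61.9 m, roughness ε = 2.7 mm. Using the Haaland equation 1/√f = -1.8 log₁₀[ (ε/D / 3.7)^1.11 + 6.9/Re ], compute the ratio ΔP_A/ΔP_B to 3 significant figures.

Pipe A: V = Q/A = 0.0717/0.0219 = 3.273 m/s; Re = 8.807e+04; ε/D = 0.000778; Haaland → f = 0.02146; ΔP_A = f(L/D)(ρV²/2) = 2.462e+04 Pa.
Pipe B: V = Q/A = 0.0717/0.0172 = 4.168 m/s; Re = 9.938e+04; ε/D = 0.0182; Haaland → f = 0.04746; ΔP_B = f(L/D)(ρV²/2) = 1.5e+05 Pa.
ΔP_A/ΔP_B = 2.462e+04/1.5e+05 = 0.164.

ΔP_A/ΔP_B ≈ 0.164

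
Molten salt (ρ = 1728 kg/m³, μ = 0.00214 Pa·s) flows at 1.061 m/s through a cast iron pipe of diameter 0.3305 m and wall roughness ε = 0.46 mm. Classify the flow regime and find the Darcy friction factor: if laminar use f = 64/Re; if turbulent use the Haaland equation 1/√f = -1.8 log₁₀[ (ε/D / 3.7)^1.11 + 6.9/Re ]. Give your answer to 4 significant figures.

Re = ρVD/μ = 1728·1.061·0.3305/0.00214 = 2.832e+05.
Re > 4000 → turbulent. ε/D = 0.00046/0.3305 = 0.00139; Haaland: 1/√f = -1.8 log₁₀[0.000158 + 2.44e-05] = 6.73, so f = 0.02208.

f ≈ 0.02208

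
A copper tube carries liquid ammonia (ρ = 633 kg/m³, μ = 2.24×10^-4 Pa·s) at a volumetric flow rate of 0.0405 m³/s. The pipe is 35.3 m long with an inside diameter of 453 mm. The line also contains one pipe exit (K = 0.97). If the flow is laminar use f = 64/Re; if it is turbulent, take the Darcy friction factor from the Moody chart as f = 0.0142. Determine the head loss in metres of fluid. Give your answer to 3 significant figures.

Cross-sectional area A = πD²/4 = π(0.453)²/4 = 0.1612 m²; mean velocity V = Q/A = 0.0405/0.1612 = 0.2513 m/s.
Reynolds number Re = ρVD/μ = 633 · 0.2513 · 0.453 / 0.000224 = 3.217e+05.
Re > 4000 → turbulent; use the Moody-chart value f = 0.0142.
Total minor-loss coefficient ΣK = 1·0.97 = 0.97.
ΔP = [f·L/D + ΣK]·(ρV²/2) = [0.0142·35.3/0.453 + 0.97]·(633·0.2513²/2) = [1.107 + 0.97]·19.99 = 41.5 Pa.
Head loss h_f = ΔP/(ρg) = 41.5/(633·9.81) = 0.00668 m.

h_f ≈ 0.00668 m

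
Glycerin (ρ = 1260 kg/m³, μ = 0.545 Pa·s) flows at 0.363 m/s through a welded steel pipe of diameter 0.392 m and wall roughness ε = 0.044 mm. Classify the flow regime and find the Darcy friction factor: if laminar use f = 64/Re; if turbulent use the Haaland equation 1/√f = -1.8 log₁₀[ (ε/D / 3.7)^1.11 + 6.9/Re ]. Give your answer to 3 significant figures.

f ≈ 0.195

Re = ρVD/μ = 1260·0.363·0.392/0.545 = 329.
Re < 2300 → laminar, so f = 64/Re = 0.1945 (roughness is irrelevant in laminar flow).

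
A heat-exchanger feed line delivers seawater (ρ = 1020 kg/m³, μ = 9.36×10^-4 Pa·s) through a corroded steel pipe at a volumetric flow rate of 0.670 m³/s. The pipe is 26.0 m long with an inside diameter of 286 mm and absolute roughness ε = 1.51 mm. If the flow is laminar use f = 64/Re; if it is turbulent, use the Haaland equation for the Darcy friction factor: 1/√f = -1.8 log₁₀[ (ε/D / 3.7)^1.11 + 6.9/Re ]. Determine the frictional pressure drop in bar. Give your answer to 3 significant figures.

ΔP ≈ 1.56 bar

Cross-sectional area A = πD²/4 = π(0.286)²/4 = 0.06424 m²; mean velocity V = Q/A = 0.67/0.06424 = 10.43 m/s.
Reynolds number Re = ρVD/μ = 1020 · 10.43 · 0.286 / 0.000936 = 3.25e+06.
Re > 4000 → turbulent. Relative roughness ε/D = 0.00151/0.286 = 0.00528. Haaland: 1/√f = -1.8 log₁₀[(0.00528/3.7)^1.11 + 6.9/3.25e+06] = -1.8 log₁₀[0.000694 + 2.12e-06] = 5.683, so f = 0.03096.
Darcy-Weisbach: ΔP = f(L/D)(ρV²/2) = 0.03096·(26/0.286)·(1020·10.43²/2) = 0.03096·90.91·5.547e+04 = 1.561e+05 Pa.
ΔP = 1.561e+05 Pa = 1.56 bar.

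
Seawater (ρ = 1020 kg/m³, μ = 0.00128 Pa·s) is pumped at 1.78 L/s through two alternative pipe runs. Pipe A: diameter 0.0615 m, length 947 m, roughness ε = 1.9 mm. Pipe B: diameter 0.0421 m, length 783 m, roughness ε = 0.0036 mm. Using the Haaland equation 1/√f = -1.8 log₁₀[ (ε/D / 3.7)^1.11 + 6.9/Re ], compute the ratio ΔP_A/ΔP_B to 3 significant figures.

ΔP_A/ΔP_B ≈ 0.495

Pipe A: V = Q/A = 0.00178/0.002971 = 0.5992 m/s; Re = 2.937e+04; ε/D = 0.0309; Haaland → f = 0.05902; ΔP_A = f(L/D)(ρV²/2) = 1.664e+05 Pa.
Pipe B: V = Q/A = 0.00178/0.001392 = 1.279 m/s; Re = 4.29e+04; ε/D = 8.55e-05; Haaland → f = 0.02166; ΔP_B = f(L/D)(ρV²/2) = 3.359e+05 Pa.
ΔP_A/ΔP_B = 1.664e+05/3.359e+05 = 0.495.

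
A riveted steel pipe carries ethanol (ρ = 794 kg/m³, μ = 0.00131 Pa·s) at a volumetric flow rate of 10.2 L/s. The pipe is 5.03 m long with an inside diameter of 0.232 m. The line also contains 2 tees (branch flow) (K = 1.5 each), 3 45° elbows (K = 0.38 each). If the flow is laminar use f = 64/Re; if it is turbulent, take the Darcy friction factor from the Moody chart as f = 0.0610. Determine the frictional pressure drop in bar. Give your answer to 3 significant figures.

Q = 10.2 L/s = 10.2/1000 = 0.0102 m³/s.
Cross-sectional area A = πD²/4 = π(0.232)²/4 = 0.04227 m²; mean velocity V = Q/A = 0.0102/0.04227 = 0.2413 m/s.
Reynolds number Re = ρVD/μ = 794 · 0.2413 · 0.232 / 0.00131 = 3.393e+04.
Re > 4000 → turbulent; use the Moody-chart value f = 0.0610.
Total minor-loss coefficient ΣK = 2·1.5 + 3·0.38 = 4.14.
ΔP = [f·L/D + ΣK]·(ρV²/2) = [0.061·5.03/0.232 + 4.14]·(794·0.2413²/2) = [1.323 + 4.14]·23.11 = 126.3 Pa.
ΔP = 126.3 Pa = 0.00126 bar.

ΔP ≈ 0.00126 bar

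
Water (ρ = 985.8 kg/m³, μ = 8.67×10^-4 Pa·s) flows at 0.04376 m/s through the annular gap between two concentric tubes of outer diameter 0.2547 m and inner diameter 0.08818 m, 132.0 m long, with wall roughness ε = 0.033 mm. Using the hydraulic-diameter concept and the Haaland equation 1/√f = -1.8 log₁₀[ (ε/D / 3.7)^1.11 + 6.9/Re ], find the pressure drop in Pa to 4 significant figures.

ΔP ≈ 24.50 Pa

Hydraulic diameter D_h = 4A/P = D_o - D_i = 0.2547 - 0.08818 = 0.1665 m.
Re = ρVD_h/μ = 985.8·0.04376·0.1665/0.000867 = 8285.
ε/D_h = 3.3e-05/0.1665 = 0.000198; Haaland gives 1/√f = -1.8 log₁₀[1.82e-05+0.000833] = 5.526, so f = 0.03275.
ΔP = f(L/D_h)(ρV²/2) = 0.03275·132/0.1665·0.9439 = 24.5 Pa.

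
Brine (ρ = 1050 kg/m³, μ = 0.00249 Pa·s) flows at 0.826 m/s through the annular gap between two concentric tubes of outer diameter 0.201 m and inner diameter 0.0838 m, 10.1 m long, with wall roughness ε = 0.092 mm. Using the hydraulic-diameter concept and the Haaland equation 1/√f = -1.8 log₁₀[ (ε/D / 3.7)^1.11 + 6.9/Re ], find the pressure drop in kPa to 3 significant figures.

ΔP ≈ 0.736 kPa

Hydraulic diameter D_h = 4A/P = D_o - D_i = 0.201 - 0.0838 = 0.1172 m.
Re = ρVD_h/μ = 1050·0.826·0.1172/0.00249 = 4.082e+04.
ε/D_h = 9.2e-05/0.1172 = 0.000785; Haaland gives 1/√f = -1.8 log₁₀[8.37e-05+0.000169] = 6.475, so f = 0.02385.
ΔP = f(L/D_h)(ρV²/2) = 0.02385·10.1/0.1172·358.2 = 736.2 Pa.
ΔP = 0.736 kPa.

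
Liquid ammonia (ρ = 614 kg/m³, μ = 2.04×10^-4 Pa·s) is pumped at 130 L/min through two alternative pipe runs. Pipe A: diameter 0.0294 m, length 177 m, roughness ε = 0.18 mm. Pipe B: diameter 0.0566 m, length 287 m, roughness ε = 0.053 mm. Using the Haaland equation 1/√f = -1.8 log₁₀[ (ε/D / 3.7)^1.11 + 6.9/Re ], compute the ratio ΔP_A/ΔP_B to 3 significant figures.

ΔP_A/ΔP_B ≈ 25.3

Pipe A: V = Q/A = 0.002167/0.0006789 = 3.192 m/s; Re = 2.824e+05; ε/D = 0.00612; Haaland → f = 0.03265; ΔP_A = f(L/D)(ρV²/2) = 6.148e+05 Pa.
Pipe B: V = Q/A = 0.002167/0.002516 = 0.8611 m/s; Re = 1.467e+05; ε/D = 0.000936; Haaland → f = 0.02107; ΔP_B = f(L/D)(ρV²/2) = 2.432e+04 Pa.
ΔP_A/ΔP_B = 6.148e+05/2.432e+04 = 25.3.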